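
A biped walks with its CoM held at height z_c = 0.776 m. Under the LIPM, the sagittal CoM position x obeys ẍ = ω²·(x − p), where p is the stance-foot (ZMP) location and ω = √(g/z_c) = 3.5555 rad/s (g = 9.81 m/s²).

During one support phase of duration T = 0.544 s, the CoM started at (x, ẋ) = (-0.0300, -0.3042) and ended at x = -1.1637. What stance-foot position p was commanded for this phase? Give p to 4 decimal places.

p = 0.3034

ωT = 3.5555·0.544 = 1.934192; cosh(ωT) = 3.531496, sinh(ωT) = 3.386955
x(T) = p + (x₀−p)·cosh(ωT) + (ẋ₀/ω)·sinh(ωT) ⇒ p·(1 − cosh) = x(T) − x₀·cosh − (ẋ₀/ω)·sinh
numerator   = -1.1637 − (-0.0300)·3.531496 − (-0.3042/3.5555)·3.386955 = -0.767975
denominator = 1 − 3.531496 = -2.531496
p = -0.767975 / -2.531496 = 0.3034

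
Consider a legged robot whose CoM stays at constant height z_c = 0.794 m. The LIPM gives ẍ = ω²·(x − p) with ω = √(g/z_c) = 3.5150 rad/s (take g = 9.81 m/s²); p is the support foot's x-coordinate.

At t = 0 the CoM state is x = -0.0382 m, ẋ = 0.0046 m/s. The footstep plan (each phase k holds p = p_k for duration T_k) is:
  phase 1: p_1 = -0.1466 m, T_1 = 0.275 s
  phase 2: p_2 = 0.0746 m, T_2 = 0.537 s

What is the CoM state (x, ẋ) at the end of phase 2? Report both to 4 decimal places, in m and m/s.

phase 1: p=-0.1466, T=0.275, ωT=0.966625, cosh=1.504711, sinh=1.124346; start (x,ẋ)=(-0.038200, 0.004600) → end (x,ẋ)=(0.017982, 0.435327)
phase 2: p=0.0746, T=0.537, ωT=1.887555, cosh=3.377323, sinh=3.225881; start (x,ẋ)=(0.017982, 0.435327) → end (x,ẋ)=(0.282903, 0.828249)

x = 0.2829, ẋ = 0.8282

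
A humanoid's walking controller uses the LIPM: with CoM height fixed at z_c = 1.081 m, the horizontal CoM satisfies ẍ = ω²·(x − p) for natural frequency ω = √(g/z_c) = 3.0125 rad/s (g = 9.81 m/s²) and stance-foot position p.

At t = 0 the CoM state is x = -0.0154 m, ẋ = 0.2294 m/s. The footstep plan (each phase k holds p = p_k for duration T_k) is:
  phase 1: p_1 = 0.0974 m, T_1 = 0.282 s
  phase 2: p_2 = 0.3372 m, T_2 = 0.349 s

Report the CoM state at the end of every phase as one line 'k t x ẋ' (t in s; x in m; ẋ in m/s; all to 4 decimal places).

1 0.2820 0.0141 -0.0074
2 0.6310 -0.1845 -1.2343

phase 1: p=0.0974, T=0.282, ωT=0.849525, cosh=1.383077, sinh=0.955459; start (x,ẋ)=(-0.015400, 0.229400) → end (x,ẋ)=(0.014147, -0.007397)
phase 2: p=0.3372, T=0.349, ωT=1.051362, cosh=1.605504, sinh=1.256043; start (x,ẋ)=(0.014147, -0.007397) → end (x,ẋ)=(-0.184548, -1.234255)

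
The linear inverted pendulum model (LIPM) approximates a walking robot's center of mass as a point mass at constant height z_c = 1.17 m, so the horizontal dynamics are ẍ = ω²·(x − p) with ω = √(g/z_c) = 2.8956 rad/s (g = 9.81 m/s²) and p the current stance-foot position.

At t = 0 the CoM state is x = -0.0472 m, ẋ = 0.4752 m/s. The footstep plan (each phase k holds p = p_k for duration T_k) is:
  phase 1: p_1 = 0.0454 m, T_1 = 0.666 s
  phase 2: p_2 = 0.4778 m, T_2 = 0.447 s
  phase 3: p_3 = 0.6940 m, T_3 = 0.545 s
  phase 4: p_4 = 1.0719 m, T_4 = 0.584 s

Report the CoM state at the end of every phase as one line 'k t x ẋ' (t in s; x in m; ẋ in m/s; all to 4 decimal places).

phase 1: p=0.0454, T=0.666, ωT=1.928470, cosh=3.512173, sinh=3.366802; start (x,ẋ)=(-0.047200, 0.475200) → end (x,ẋ)=(0.272702, 0.766235)
phase 2: p=0.4778, T=0.447, ωT=1.294333, cosh=1.961321, sinh=1.687241; start (x,ẋ)=(0.272702, 0.766235) → end (x,ẋ)=(0.522016, 0.500813)
phase 3: p=0.6940, T=0.545, ωT=1.578102, cosh=2.526058, sinh=2.319692; start (x,ẋ)=(0.522016, 0.500813) → end (x,ẋ)=(0.660765, 0.109884)
phase 4: p=1.0719, T=0.584, ωT=1.691030, cosh=2.804699, sinh=2.620369; start (x,ẋ)=(0.660765, 0.109884) → end (x,ẋ)=(0.018228, -2.811315)

1 0.6660 0.2727 0.7662
2 1.1130 0.5220 0.5008
3 1.6580 0.6608 0.1099
4 2.2420 0.0182 -2.8113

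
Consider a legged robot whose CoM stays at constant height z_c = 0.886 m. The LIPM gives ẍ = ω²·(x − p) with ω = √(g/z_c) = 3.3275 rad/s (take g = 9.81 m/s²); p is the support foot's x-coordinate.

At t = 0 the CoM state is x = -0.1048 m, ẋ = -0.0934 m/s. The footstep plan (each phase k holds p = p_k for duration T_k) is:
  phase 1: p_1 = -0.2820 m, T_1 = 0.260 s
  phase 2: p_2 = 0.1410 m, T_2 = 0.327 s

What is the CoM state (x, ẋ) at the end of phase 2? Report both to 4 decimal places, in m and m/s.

x = -0.0178, ẋ = -0.1510

phase 1: p=-0.2820, T=0.260, ωT=0.865150, cosh=1.398175, sinh=0.977187; start (x,ẋ)=(-0.104800, -0.093400) → end (x,ẋ)=(-0.061672, 0.445592)
phase 2: p=0.1410, T=0.327, ωT=1.088093, cosh=1.652732, sinh=1.315874; start (x,ẋ)=(-0.061672, 0.445592) → end (x,ẋ)=(-0.017751, -0.150970)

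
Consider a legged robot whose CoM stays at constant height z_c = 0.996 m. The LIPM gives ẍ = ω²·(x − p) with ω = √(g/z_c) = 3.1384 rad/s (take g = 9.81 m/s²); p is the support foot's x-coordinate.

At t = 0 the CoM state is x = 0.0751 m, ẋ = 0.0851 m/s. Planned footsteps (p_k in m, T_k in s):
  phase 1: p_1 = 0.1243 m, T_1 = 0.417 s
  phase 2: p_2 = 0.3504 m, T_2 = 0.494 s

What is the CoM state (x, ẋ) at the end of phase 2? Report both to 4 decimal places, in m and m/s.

x = -0.4012, ẋ = -2.1947

phase 1: p=0.1243, T=0.417, ωT=1.308713, cosh=1.985787, sinh=1.715619; start (x,ẋ)=(0.075100, 0.085100) → end (x,ẋ)=(0.073120, -0.095917)
phase 2: p=0.3504, T=0.494, ωT=1.550370, cosh=2.462691, sinh=2.250521; start (x,ẋ)=(0.073120, -0.095917) → end (x,ẋ)=(-0.401237, -2.194656)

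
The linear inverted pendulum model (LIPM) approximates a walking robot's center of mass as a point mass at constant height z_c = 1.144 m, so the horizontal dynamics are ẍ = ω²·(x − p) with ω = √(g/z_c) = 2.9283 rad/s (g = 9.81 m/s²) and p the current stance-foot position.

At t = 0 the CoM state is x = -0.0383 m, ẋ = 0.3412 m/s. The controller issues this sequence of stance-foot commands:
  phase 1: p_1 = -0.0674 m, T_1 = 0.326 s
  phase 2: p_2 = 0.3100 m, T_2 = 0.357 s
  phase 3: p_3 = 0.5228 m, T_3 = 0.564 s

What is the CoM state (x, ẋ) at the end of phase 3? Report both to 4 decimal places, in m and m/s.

phase 1: p=-0.0674, T=0.326, ωT=0.954626, cosh=1.491327, sinh=1.106371; start (x,ẋ)=(-0.038300, 0.341200) → end (x,ẋ)=(0.104910, 0.603119)
phase 2: p=0.3100, T=0.357, ωT=1.045403, cosh=1.598048, sinh=1.246497; start (x,ẋ)=(0.104910, 0.603119) → end (x,ẋ)=(0.238987, 0.215209)
phase 3: p=0.5228, T=0.564, ωT=1.651561, cosh=2.703433, sinh=2.511682; start (x,ẋ)=(0.238987, 0.215209) → end (x,ẋ)=(-0.059878, -1.505627)

x = -0.0599, ẋ = -1.5056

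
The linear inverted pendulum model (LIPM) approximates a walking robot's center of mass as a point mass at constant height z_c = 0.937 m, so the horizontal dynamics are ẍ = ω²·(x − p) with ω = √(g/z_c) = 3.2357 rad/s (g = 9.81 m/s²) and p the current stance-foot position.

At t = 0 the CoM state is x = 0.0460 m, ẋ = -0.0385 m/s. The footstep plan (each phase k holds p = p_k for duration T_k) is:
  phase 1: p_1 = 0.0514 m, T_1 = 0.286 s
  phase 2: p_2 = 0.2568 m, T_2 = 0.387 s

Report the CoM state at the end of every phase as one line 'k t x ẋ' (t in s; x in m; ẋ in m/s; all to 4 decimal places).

phase 1: p=0.0514, T=0.286, ωT=0.925410, cosh=1.459636, sinh=1.063267; start (x,ẋ)=(0.046000, -0.038500) → end (x,ẋ)=(0.030867, -0.074774)
phase 2: p=0.2568, T=0.387, ωT=1.252216, cosh=1.891978, sinh=1.606108; start (x,ẋ)=(0.030867, -0.074774) → end (x,ẋ)=(-0.207777, -1.315620)

1 0.2860 0.0309 -0.0748
2 0.6730 -0.2078 -1.3156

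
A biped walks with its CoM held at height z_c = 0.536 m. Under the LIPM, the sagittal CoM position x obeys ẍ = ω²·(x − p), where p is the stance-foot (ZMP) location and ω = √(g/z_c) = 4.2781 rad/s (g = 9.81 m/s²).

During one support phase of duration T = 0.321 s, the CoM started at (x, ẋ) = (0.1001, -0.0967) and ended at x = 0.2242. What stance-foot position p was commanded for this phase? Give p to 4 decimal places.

ωT = 4.2781·0.321 = 1.373270; cosh(ωT) = 2.100759, sinh(ωT) = 1.847482
x(T) = p + (x₀−p)·cosh(ωT) + (ẋ₀/ω)·sinh(ωT) ⇒ p·(1 − cosh) = x(T) − x₀·cosh − (ẋ₀/ω)·sinh
numerator   = 0.2242 − (0.1001)·2.100759 − (-0.0967/4.2781)·1.847482 = 0.055674
denominator = 1 − 2.100759 = -1.100759
p = 0.055674 / -1.100759 = -0.0506

p = -0.0506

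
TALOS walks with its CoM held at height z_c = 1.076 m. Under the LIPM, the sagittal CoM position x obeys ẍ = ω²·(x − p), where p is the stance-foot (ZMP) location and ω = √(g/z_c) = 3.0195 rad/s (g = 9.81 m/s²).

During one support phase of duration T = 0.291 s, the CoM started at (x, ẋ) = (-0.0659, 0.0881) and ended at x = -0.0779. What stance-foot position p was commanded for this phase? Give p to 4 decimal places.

ωT = 3.0195·0.291 = 0.878674; cosh(ωT) = 1.411520, sinh(ωT) = 0.996187
x(T) = p + (x₀−p)·cosh(ωT) + (ẋ₀/ω)·sinh(ωT) ⇒ p·(1 − cosh) = x(T) − x₀·cosh − (ẋ₀/ω)·sinh
numerator   = -0.0779 − (-0.0659)·1.411520 − (0.0881/3.0195)·0.996187 = -0.013947
denominator = 1 − 1.411520 = -0.411520
p = -0.013947 / -0.411520 = 0.0339

p = 0.0339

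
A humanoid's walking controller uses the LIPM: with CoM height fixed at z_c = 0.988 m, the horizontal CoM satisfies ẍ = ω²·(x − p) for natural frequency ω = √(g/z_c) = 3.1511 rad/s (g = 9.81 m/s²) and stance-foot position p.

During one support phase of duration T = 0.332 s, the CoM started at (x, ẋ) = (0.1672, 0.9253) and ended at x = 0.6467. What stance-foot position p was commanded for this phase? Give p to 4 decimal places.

p = -0.0216

ωT = 3.1511·0.332 = 1.046165; cosh(ωT) = 1.598998, sinh(ωT) = 1.247716
x(T) = p + (x₀−p)·cosh(ωT) + (ẋ₀/ω)·sinh(ωT) ⇒ p·(1 − cosh) = x(T) − x₀·cosh − (ẋ₀/ω)·sinh
numerator   = 0.6467 − (0.1672)·1.598998 − (0.9253/3.1511)·1.247716 = 0.012964
denominator = 1 − 1.598998 = -0.598998
p = 0.012964 / -0.598998 = -0.0216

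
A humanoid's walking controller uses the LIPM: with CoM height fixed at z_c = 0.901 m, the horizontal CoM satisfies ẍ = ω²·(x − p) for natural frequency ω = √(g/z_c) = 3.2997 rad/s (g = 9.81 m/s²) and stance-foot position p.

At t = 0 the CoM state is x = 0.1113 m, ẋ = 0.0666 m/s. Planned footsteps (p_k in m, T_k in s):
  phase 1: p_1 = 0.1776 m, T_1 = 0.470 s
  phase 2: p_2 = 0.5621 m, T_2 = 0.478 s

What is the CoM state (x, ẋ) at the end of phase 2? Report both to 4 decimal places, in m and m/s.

x = -0.9367, ẋ = -4.6712

phase 1: p=0.1776, T=0.470, ωT=1.550859, cosh=2.463792, sinh=2.251727; start (x,ẋ)=(0.111300, 0.066600) → end (x,ẋ)=(0.059699, -0.328522)
phase 2: p=0.5621, T=0.478, ωT=1.577257, cosh=2.524098, sinh=2.317557; start (x,ẋ)=(0.059699, -0.328522) → end (x,ẋ)=(-0.936749, -4.671207)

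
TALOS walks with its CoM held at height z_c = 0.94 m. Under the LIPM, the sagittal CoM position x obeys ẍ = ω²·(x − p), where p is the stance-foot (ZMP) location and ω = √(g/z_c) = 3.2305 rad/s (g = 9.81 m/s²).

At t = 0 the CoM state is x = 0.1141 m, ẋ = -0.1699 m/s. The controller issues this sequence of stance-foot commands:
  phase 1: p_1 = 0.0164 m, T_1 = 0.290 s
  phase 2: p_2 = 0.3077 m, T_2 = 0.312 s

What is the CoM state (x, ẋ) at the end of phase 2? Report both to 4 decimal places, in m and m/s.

phase 1: p=0.0164, T=0.290, ωT=0.936845, cosh=1.471890, sinh=1.080028; start (x,ẋ)=(0.114100, -0.169900) → end (x,ẋ)=(0.103402, 0.090804)
phase 2: p=0.3077, T=0.312, ωT=1.007916, cosh=1.552432, sinh=1.187453; start (x,ẋ)=(0.103402, 0.090804) → end (x,ẋ)=(0.023919, -0.642733)

x = 0.0239, ẋ = -0.6427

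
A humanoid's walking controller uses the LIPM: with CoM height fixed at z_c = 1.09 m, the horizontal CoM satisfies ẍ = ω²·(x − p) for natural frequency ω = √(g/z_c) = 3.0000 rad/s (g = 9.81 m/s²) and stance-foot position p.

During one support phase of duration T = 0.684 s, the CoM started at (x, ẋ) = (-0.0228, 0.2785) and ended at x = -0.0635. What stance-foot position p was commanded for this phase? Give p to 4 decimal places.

p = 0.1112

ωT = 3.0000·0.684 = 2.052000; cosh(ωT) = 3.955965, sinh(ωT) = 3.827487
x(T) = p + (x₀−p)·cosh(ωT) + (ẋ₀/ω)·sinh(ωT) ⇒ p·(1 − cosh) = x(T) − x₀·cosh − (ẋ₀/ω)·sinh
numerator   = -0.0635 − (-0.0228)·3.955965 − (0.2785/3.0000)·3.827487 = -0.328622
denominator = 1 − 3.955965 = -2.955965
p = -0.328622 / -2.955965 = 0.1112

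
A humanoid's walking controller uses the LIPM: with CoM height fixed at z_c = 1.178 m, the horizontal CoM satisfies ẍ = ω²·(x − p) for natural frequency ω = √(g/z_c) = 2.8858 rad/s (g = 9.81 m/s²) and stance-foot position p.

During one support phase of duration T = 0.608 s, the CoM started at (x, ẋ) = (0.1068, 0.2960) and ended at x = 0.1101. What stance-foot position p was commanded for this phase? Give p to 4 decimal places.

ωT = 2.8858·0.608 = 1.754566; cosh(ωT) = 2.976961, sinh(ωT) = 2.803979
x(T) = p + (x₀−p)·cosh(ωT) + (ẋ₀/ω)·sinh(ωT) ⇒ p·(1 − cosh) = x(T) − x₀·cosh − (ẋ₀/ω)·sinh
numerator   = 0.1101 − (0.1068)·2.976961 − (0.2960/2.8858)·2.803979 = -0.495447
denominator = 1 − 2.976961 = -1.976961
p = -0.495447 / -1.976961 = 0.2506

p = 0.2506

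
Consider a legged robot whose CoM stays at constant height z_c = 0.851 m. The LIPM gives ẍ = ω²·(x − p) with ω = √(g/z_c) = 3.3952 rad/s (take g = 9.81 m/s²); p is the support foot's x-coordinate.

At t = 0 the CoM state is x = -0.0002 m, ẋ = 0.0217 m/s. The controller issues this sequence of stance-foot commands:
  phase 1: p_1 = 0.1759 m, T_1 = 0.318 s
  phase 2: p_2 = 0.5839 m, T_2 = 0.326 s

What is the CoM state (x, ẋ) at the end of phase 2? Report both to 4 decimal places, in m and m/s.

phase 1: p=0.1759, T=0.318, ωT=1.079674, cosh=1.641712, sinh=1.302006; start (x,ẋ)=(-0.000200, 0.021700) → end (x,ẋ)=(-0.104884, -0.742837)
phase 2: p=0.5839, T=0.326, ωT=1.106835, cosh=1.677687, sinh=1.347083; start (x,ẋ)=(-0.104884, -0.742837) → end (x,ẋ)=(-0.866393, -4.396483)

x = -0.8664, ẋ = -4.3965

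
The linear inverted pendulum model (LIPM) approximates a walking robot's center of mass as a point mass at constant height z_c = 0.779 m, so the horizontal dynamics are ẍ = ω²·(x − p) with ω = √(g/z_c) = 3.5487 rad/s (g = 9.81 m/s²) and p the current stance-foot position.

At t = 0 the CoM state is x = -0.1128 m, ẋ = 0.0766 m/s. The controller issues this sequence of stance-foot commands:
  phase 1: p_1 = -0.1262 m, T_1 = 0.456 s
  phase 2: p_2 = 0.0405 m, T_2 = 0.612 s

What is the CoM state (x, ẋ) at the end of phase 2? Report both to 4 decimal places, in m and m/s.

phase 1: p=-0.1262, T=0.456, ωT=1.618207, cosh=2.621147, sinh=2.422893; start (x,ẋ)=(-0.112800, 0.076600) → end (x,ẋ)=(-0.038778, 0.315995)
phase 2: p=0.0405, T=0.612, ωT=2.171804, cosh=4.444037, sinh=4.330065; start (x,ẋ)=(-0.038778, 0.315995) → end (x,ẋ)=(0.073759, 0.186104)

x = 0.0738, ẋ = 0.1861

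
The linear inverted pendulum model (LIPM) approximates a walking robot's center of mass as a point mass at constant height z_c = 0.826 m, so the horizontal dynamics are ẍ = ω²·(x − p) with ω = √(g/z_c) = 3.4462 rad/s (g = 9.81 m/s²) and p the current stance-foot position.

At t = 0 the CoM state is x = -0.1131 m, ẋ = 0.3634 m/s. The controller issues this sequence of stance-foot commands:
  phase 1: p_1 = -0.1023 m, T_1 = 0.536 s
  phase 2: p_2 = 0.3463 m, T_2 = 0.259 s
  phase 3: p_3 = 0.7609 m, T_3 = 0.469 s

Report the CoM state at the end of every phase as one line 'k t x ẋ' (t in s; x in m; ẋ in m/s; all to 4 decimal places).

phase 1: p=-0.1023, T=0.536, ωT=1.847163, cosh=3.249744, sinh=3.092060; start (x,ẋ)=(-0.113100, 0.363400) → end (x,ẋ)=(0.188659, 1.065874)
phase 2: p=0.3463, T=0.259, ωT=0.892566, cosh=1.425495, sinh=1.015891; start (x,ẋ)=(0.188659, 1.065874) → end (x,ẋ)=(0.435788, 0.967501)
phase 3: p=0.7609, T=0.469, ωT=1.616268, cosh=2.616452, sinh=2.417814; start (x,ẋ)=(0.435788, 0.967501) → end (x,ẋ)=(0.589047, -0.177501)

1 0.5360 0.1887 1.0659
2 0.7950 0.4358 0.9675
3 1.2640 0.5890 -0.1775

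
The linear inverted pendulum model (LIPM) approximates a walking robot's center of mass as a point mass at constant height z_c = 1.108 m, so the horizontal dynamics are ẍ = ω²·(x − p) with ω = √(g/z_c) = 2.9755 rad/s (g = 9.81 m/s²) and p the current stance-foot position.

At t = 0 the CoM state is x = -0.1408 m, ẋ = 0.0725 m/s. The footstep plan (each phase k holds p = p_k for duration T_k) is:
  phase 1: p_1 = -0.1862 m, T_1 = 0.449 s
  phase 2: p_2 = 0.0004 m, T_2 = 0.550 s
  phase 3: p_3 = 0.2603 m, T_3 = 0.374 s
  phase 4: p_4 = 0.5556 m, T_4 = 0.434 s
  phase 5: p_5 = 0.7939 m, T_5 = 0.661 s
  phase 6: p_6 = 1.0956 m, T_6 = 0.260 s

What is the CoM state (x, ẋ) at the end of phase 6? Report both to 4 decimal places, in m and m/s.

phase 1: p=-0.1862, T=0.449, ωT=1.336000, cosh=2.033346, sinh=1.770450; start (x,ẋ)=(-0.140800, 0.072500) → end (x,ẋ)=(-0.050748, 0.386584)
phase 2: p=0.0004, T=0.550, ωT=1.636525, cosh=2.665971, sinh=2.471316; start (x,ẋ)=(-0.050748, 0.386584) → end (x,ẋ)=(0.185120, 0.654509)
phase 3: p=0.2603, T=0.374, ωT=1.112837, cosh=1.685802, sinh=1.357177; start (x,ẋ)=(0.185120, 0.654509) → end (x,ẋ)=(0.432094, 0.799775)
phase 4: p=0.5556, T=0.434, ωT=1.291367, cosh=1.956325, sinh=1.681431; start (x,ẋ)=(0.432094, 0.799775) → end (x,ẋ)=(0.765929, 0.946711)
phase 5: p=0.7939, T=0.661, ωT=1.966805, cosh=3.643855, sinh=3.503952; start (x,ẋ)=(0.765929, 0.946711) → end (x,ẋ)=(1.806826, 3.158054)
phase 6: p=1.0956, T=0.260, ωT=0.773630, cosh=1.314478, sinh=0.853143; start (x,ẋ)=(1.806826, 3.158054) → end (x,ẋ)=(2.935976, 5.956658)

x = 2.9360, ẋ = 5.9567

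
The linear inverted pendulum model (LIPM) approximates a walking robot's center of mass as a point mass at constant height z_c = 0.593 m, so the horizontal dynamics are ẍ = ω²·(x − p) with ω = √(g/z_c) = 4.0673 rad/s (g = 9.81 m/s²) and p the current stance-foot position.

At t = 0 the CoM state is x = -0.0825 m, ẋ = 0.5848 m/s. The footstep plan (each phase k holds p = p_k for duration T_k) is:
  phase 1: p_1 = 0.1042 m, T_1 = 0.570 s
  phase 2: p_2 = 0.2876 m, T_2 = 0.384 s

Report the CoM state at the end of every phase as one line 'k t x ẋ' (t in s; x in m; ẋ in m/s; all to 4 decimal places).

phase 1: p=0.1042, T=0.570, ωT=2.318361, cosh=5.128722, sinh=5.030288; start (x,ẋ)=(-0.082500, 0.584800) → end (x,ẋ)=(-0.130073, -0.820547)
phase 2: p=0.2876, T=0.384, ωT=1.561843, cosh=2.488675, sinh=2.278926; start (x,ẋ)=(-0.130073, -0.820547) → end (x,ẋ)=(-1.211609, -5.913520)

1 0.5700 -0.1301 -0.8205
2 0.9540 -1.2116 -5.9135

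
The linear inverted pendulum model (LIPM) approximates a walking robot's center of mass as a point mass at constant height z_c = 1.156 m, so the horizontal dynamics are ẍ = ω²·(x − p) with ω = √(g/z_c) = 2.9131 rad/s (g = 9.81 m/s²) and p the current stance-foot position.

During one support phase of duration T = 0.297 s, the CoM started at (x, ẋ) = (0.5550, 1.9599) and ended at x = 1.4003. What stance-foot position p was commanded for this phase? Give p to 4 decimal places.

ωT = 2.9131·0.297 = 0.865191; cosh(ωT) = 1.398215, sinh(ωT) = 0.977244
x(T) = p + (x₀−p)·cosh(ωT) + (ẋ₀/ω)·sinh(ωT) ⇒ p·(1 − cosh) = x(T) − x₀·cosh − (ẋ₀/ω)·sinh
numerator   = 1.4003 − (0.5550)·1.398215 − (1.9599/2.9131)·0.977244 = -0.033188
denominator = 1 − 1.398215 = -0.398215
p = -0.033188 / -0.398215 = 0.0833

p = 0.0833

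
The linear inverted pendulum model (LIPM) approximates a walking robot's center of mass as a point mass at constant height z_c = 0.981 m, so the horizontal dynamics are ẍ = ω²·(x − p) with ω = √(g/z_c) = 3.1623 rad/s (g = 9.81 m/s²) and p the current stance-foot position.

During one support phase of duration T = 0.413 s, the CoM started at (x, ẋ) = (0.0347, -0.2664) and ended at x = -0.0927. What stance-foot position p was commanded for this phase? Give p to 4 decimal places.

ωT = 3.1623·0.413 = 1.306030; cosh(ωT) = 1.981191, sinh(ωT) = 1.710298
x(T) = p + (x₀−p)·cosh(ωT) + (ẋ₀/ω)·sinh(ωT) ⇒ p·(1 − cosh) = x(T) − x₀·cosh − (ẋ₀/ω)·sinh
numerator   = -0.0927 − (0.0347)·1.981191 − (-0.2664/3.1623)·1.710298 = -0.017368
denominator = 1 − 1.981191 = -0.981191
p = -0.017368 / -0.981191 = 0.0177

p = 0.0177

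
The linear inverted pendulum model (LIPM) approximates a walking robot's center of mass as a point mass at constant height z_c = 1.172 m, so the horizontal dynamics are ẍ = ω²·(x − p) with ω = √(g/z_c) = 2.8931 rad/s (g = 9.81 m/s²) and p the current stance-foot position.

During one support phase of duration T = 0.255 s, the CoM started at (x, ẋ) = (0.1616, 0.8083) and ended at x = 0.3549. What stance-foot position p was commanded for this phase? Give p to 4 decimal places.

ωT = 2.8931·0.255 = 0.737741; cosh(ωT) = 1.284699, sinh(ωT) = 0.806506
x(T) = p + (x₀−p)·cosh(ωT) + (ẋ₀/ω)·sinh(ωT) ⇒ p·(1 − cosh) = x(T) − x₀·cosh − (ẋ₀/ω)·sinh
numerator   = 0.3549 − (0.1616)·1.284699 − (0.8083/2.8931)·0.806506 = -0.078036
denominator = 1 − 1.284699 = -0.284699
p = -0.078036 / -0.284699 = 0.2741

p = 0.2741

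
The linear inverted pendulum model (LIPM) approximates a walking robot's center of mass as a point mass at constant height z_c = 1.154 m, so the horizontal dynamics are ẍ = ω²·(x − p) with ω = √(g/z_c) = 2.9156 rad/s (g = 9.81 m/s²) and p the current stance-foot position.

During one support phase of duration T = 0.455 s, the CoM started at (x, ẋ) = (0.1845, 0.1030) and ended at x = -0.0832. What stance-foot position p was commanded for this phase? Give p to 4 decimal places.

p = 0.5086

ωT = 2.9156·0.455 = 1.326598; cosh(ωT) = 2.016790, sinh(ωT) = 1.751412
x(T) = p + (x₀−p)·cosh(ωT) + (ẋ₀/ω)·sinh(ωT) ⇒ p·(1 − cosh) = x(T) − x₀·cosh − (ẋ₀/ω)·sinh
numerator   = -0.0832 − (0.1845)·2.016790 − (0.1030/2.9156)·1.751412 = -0.517170
denominator = 1 − 2.016790 = -1.016790
p = -0.517170 / -1.016790 = 0.5086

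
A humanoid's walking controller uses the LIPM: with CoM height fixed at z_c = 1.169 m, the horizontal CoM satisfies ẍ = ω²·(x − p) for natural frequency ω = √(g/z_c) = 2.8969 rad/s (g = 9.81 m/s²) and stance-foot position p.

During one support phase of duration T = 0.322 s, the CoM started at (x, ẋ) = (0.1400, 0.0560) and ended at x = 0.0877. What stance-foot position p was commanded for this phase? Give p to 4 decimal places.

p = 0.2963

ωT = 2.8969·0.322 = 0.932802; cosh(ωT) = 1.467535, sinh(ωT) = 1.074085
x(T) = p + (x₀−p)·cosh(ωT) + (ẋ₀/ω)·sinh(ωT) ⇒ p·(1 − cosh) = x(T) − x₀·cosh − (ẋ₀/ω)·sinh
numerator   = 0.0877 − (0.1400)·1.467535 − (0.0560/2.8969)·1.074085 = -0.138518
denominator = 1 − 1.467535 = -0.467535
p = -0.138518 / -0.467535 = 0.2963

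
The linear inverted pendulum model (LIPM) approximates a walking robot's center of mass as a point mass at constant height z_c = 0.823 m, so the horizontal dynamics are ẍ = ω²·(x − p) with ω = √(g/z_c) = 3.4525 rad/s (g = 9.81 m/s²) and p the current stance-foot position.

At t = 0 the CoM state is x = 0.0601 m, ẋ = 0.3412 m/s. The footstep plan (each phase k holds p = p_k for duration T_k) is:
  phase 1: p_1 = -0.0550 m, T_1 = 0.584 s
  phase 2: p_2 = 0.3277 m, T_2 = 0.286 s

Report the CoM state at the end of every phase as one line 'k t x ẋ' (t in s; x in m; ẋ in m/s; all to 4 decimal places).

phase 1: p=-0.0550, T=0.584, ωT=2.016260, cosh=3.821668, sinh=3.688516; start (x,ẋ)=(0.060100, 0.341200) → end (x,ẋ)=(0.749399, 2.769706)
phase 2: p=0.3277, T=0.286, ωT=0.987415, cosh=1.528413, sinh=1.155874; start (x,ẋ)=(0.749399, 2.769706) → end (x,ẋ)=(1.899509, 5.916107)

1 0.5840 0.7494 2.7697
2 0.8700 1.8995 5.9161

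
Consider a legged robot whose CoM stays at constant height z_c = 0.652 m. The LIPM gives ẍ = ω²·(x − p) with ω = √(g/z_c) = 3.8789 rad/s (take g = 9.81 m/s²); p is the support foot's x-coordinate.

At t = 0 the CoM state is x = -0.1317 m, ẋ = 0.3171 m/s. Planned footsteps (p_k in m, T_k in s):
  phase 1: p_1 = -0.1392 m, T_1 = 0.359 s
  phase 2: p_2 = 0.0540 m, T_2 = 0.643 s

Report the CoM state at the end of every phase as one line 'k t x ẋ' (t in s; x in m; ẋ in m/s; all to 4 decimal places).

1 0.3590 0.0312 0.7325
2 1.0020 1.0507 3.9338

phase 1: p=-0.1392, T=0.359, ωT=1.392525, cosh=2.136724, sinh=1.888277; start (x,ẋ)=(-0.131700, 0.317100) → end (x,ẋ)=(0.031192, 0.732488)
phase 2: p=0.0540, T=0.643, ωT=2.494133, cosh=6.096896, sinh=6.014328; start (x,ẋ)=(0.031192, 0.732488) → end (x,ẋ)=(1.050683, 3.933819)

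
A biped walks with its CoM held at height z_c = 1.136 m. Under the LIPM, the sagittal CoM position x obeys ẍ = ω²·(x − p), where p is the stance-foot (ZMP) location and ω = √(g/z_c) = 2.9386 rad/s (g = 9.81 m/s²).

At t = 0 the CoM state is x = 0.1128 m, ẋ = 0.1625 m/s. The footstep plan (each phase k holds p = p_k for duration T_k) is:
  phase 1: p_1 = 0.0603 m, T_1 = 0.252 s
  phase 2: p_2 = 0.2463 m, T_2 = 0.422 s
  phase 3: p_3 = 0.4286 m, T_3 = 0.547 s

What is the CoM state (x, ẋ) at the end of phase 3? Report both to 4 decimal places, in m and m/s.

x = 0.2955, ẋ = -0.2520

phase 1: p=0.0603, T=0.252, ωT=0.740527, cosh=1.286952, sinh=0.810089; start (x,ẋ)=(0.112800, 0.162500) → end (x,ẋ)=(0.172662, 0.334107)
phase 2: p=0.2463, T=0.422, ωT=1.240089, cosh=1.872640, sinh=1.583282; start (x,ẋ)=(0.172662, 0.334107) → end (x,ẋ)=(0.288415, 0.283051)
phase 3: p=0.4286, T=0.547, ωT=1.607414, cosh=2.595148, sinh=2.394743; start (x,ẋ)=(0.288415, 0.283051) → end (x,ẋ)=(0.295464, -0.251952)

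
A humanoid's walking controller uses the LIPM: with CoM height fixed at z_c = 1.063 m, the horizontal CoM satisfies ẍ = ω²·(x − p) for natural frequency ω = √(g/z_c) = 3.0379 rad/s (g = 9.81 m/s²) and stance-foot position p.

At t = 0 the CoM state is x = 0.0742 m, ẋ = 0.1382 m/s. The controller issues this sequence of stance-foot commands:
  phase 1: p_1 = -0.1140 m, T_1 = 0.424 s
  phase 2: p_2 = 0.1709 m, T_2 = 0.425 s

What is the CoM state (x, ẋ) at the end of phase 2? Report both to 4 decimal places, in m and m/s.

phase 1: p=-0.1140, T=0.424, ωT=1.288070, cosh=1.950792, sinh=1.674989; start (x,ẋ)=(0.074200, 0.138200) → end (x,ẋ)=(0.329338, 1.227245)
phase 2: p=0.1709, T=0.425, ωT=1.291108, cosh=1.955889, sinh=1.680923; start (x,ẋ)=(0.329338, 1.227245) → end (x,ẋ)=(1.159842, 3.209413)

x = 1.1598, ẋ = 3.2094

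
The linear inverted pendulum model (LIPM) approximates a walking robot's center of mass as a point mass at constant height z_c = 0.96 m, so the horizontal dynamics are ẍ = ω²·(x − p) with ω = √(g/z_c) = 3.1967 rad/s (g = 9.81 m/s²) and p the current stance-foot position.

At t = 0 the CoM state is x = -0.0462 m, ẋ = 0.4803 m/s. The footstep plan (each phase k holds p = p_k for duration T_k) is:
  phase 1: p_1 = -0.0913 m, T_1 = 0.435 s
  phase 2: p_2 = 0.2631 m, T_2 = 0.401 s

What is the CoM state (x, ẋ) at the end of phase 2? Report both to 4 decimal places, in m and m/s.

x = 0.9856, ẋ = 2.6473

phase 1: p=-0.0913, T=0.435, ωT=1.390564, cosh=2.133026, sinh=1.884091; start (x,ẋ)=(-0.046200, 0.480300) → end (x,ẋ)=(0.287982, 1.296124)
phase 2: p=0.2631, T=0.401, ωT=1.281877, cosh=1.940456, sinh=1.662940; start (x,ẋ)=(0.287982, 1.296124) → end (x,ẋ)=(0.985632, 2.647341)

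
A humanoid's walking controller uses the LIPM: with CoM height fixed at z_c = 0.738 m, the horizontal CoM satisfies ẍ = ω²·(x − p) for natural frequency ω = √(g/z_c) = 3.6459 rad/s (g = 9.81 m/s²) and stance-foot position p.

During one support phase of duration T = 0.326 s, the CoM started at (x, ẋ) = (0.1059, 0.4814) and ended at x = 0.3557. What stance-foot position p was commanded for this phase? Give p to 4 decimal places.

ωT = 3.6459·0.326 = 1.188563; cosh(ωT) = 1.793510, sinh(ωT) = 1.488852
x(T) = p + (x₀−p)·cosh(ωT) + (ẋ₀/ω)·sinh(ωT) ⇒ p·(1 − cosh) = x(T) − x₀·cosh − (ẋ₀/ω)·sinh
numerator   = 0.3557 − (0.1059)·1.793510 − (0.4814/3.6459)·1.488852 = -0.030819
denominator = 1 − 1.793510 = -0.793510
p = -0.030819 / -0.793510 = 0.0388

p = 0.0388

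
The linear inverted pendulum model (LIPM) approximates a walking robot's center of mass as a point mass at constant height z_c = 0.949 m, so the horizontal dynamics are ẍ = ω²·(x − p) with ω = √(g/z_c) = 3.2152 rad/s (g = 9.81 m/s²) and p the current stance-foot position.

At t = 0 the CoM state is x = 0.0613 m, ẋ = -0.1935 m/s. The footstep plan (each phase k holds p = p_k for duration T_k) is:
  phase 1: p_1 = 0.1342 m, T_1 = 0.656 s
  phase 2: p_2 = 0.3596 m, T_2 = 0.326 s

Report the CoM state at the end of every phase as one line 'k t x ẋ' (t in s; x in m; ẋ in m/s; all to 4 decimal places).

phase 1: p=0.1342, T=0.656, ωT=2.109171, cosh=4.181373, sinh=4.060035; start (x,ẋ)=(0.061300, -0.193500) → end (x,ẋ)=(-0.414967, -1.760719)
phase 2: p=0.3596, T=0.326, ωT=1.048155, cosh=1.601484, sinh=1.250900; start (x,ẋ)=(-0.414967, -1.760719) → end (x,ẋ)=(-1.565879, -5.934989)

1 0.6560 -0.4150 -1.7607
2 0.9820 -1.5659 -5.9350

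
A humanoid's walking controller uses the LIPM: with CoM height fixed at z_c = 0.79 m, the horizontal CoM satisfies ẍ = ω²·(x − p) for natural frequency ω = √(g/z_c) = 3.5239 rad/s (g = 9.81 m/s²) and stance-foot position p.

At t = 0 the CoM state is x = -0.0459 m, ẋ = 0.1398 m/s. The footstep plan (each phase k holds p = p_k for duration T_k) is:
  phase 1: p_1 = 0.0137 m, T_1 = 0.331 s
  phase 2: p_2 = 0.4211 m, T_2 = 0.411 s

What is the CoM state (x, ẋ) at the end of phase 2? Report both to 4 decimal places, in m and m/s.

x = -0.6335, ẋ = -3.3533

phase 1: p=0.0137, T=0.331, ωT=1.166411, cosh=1.760966, sinh=1.449483; start (x,ẋ)=(-0.045900, 0.139800) → end (x,ẋ)=(-0.033750, -0.058244)
phase 2: p=0.4211, T=0.411, ωT=1.448323, cosh=2.245467, sinh=2.010503; start (x,ẋ)=(-0.033750, -0.058244) → end (x,ẋ)=(-0.633480, -3.353310)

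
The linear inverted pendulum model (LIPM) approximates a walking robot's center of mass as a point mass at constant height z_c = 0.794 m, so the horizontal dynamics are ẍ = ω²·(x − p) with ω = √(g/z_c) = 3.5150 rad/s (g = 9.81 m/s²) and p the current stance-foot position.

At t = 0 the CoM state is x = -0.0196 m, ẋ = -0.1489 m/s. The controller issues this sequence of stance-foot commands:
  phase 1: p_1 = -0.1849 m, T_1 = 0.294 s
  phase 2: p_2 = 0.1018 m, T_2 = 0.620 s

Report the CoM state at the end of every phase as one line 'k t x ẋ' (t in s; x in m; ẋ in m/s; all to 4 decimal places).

phase 1: p=-0.1849, T=0.294, ωT=1.033410, cosh=1.583213, sinh=1.227421; start (x,ẋ)=(-0.019600, -0.148900) → end (x,ẋ)=(0.024810, 0.477427)
phase 2: p=0.1018, T=0.620, ωT=2.179300, cosh=4.476618, sinh=4.363498; start (x,ẋ)=(0.024810, 0.477427) → end (x,ẋ)=(0.349820, 0.956410)

1 0.2940 0.0248 0.4774
2 0.9140 0.3498 0.9564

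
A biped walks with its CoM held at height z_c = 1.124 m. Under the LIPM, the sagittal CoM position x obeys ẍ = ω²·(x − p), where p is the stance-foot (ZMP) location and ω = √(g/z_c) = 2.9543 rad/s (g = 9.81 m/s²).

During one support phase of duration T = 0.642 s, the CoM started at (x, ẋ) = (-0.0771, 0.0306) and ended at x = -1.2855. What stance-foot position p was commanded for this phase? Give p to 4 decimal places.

p = 0.4390

ωT = 2.9543·0.642 = 1.896661; cosh(ωT) = 3.406837, sinh(ωT) = 3.256768
x(T) = p + (x₀−p)·cosh(ωT) + (ẋ₀/ω)·sinh(ωT) ⇒ p·(1 − cosh) = x(T) − x₀·cosh − (ẋ₀/ω)·sinh
numerator   = -1.2855 − (-0.0771)·3.406837 − (0.0306/2.9543)·3.256768 = -1.056566
denominator = 1 − 3.406837 = -2.406837
p = -1.056566 / -2.406837 = 0.4390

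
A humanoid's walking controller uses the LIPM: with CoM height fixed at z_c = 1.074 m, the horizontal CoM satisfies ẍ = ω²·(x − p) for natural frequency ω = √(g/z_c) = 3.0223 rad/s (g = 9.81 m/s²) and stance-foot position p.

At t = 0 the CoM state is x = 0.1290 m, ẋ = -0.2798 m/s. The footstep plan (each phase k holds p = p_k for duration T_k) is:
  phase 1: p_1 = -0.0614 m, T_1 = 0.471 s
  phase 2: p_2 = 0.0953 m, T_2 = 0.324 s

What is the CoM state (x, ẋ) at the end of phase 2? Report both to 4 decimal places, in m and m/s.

phase 1: p=-0.0614, T=0.471, ωT=1.423503, cosh=2.196254, sinh=1.955385; start (x,ẋ)=(0.129000, -0.279800) → end (x,ẋ)=(0.175740, 0.510707)
phase 2: p=0.0953, T=0.324, ωT=0.979225, cosh=1.518997, sinh=1.143395; start (x,ẋ)=(0.175740, 0.510707) → end (x,ẋ)=(0.410699, 1.053738)

x = 0.4107, ẋ = 1.0537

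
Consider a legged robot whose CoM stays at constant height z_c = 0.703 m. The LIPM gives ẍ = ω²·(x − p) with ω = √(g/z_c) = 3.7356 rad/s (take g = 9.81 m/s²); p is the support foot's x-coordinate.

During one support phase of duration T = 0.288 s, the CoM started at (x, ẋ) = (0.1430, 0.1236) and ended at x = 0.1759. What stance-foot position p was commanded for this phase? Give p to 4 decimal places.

p = 0.1587

ωT = 3.7356·0.288 = 1.075853; cosh(ωT) = 1.636750, sinh(ωT) = 1.295743
x(T) = p + (x₀−p)·cosh(ωT) + (ẋ₀/ω)·sinh(ωT) ⇒ p·(1 − cosh) = x(T) − x₀·cosh − (ẋ₀/ω)·sinh
numerator   = 0.1759 − (0.1430)·1.636750 − (0.1236/3.7356)·1.295743 = -0.101028
denominator = 1 − 1.636750 = -0.636750
p = -0.101028 / -0.636750 = 0.1587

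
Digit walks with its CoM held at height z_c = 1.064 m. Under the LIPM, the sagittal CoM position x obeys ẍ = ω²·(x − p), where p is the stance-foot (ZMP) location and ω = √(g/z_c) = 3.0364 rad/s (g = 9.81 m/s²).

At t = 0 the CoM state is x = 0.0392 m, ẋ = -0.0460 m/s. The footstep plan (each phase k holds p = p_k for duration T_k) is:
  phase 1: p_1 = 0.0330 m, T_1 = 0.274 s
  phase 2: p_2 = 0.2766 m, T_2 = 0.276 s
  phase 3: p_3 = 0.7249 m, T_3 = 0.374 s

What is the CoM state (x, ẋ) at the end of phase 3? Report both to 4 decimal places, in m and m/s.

phase 1: p=0.0330, T=0.274, ωT=0.831974, cosh=1.366519, sinh=0.931330; start (x,ẋ)=(0.039200, -0.046000) → end (x,ẋ)=(0.027363, -0.045327)
phase 2: p=0.2766, T=0.276, ωT=0.838046, cosh=1.372200, sinh=0.939646; start (x,ẋ)=(0.027363, -0.045327) → end (x,ẋ)=(-0.079430, -0.773305)
phase 3: p=0.7249, T=0.374, ωT=1.135614, cosh=1.717154, sinh=1.395929; start (x,ẋ)=(-0.079430, -0.773305) → end (x,ẋ)=(-1.011771, -4.737115)

x = -1.0118, ẋ = -4.7371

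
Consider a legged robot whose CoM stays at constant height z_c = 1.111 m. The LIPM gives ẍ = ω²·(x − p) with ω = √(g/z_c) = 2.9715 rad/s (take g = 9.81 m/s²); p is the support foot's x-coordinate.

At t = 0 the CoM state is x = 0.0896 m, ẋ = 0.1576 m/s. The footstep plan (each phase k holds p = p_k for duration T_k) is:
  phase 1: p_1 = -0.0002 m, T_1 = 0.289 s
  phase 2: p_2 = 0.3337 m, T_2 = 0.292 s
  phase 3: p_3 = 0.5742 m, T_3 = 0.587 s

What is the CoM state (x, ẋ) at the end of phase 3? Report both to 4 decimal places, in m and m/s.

phase 1: p=-0.0002, T=0.289, ωT=0.858763, cosh=1.391963, sinh=0.968277; start (x,ẋ)=(0.089600, 0.157600) → end (x,ẋ)=(0.176153, 0.477749)
phase 2: p=0.3337, T=0.292, ωT=0.867678, cosh=1.400650, sinh=0.980725; start (x,ẋ)=(0.176153, 0.477749) → end (x,ẋ)=(0.270710, 0.210032)
phase 3: p=0.5742, T=0.587, ωT=1.744270, cosh=2.948249, sinh=2.773477; start (x,ẋ)=(0.270710, 0.210032) → end (x,ẋ)=(-0.124529, -1.881952)

x = -0.1245, ẋ = -1.8820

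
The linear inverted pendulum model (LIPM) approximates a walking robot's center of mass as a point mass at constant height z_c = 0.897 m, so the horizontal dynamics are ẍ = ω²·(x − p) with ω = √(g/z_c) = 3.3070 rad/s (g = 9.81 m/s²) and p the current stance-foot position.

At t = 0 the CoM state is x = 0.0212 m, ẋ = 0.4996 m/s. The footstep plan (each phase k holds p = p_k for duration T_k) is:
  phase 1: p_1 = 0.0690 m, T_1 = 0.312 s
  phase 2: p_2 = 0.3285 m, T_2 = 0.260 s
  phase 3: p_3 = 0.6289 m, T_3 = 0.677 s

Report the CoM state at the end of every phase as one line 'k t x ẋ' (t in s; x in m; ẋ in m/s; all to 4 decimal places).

phase 1: p=0.0690, T=0.312, ωT=1.031784, cosh=1.581219, sinh=1.224848; start (x,ẋ)=(0.021200, 0.499600) → end (x,ẋ)=(0.178460, 0.596360)
phase 2: p=0.3285, T=0.260, ωT=0.859820, cosh=1.392987, sinh=0.969749; start (x,ẋ)=(0.178460, 0.596360) → end (x,ẋ)=(0.294373, 0.349548)
phase 3: p=0.6289, T=0.677, ωT=2.238839, cosh=4.744507, sinh=4.637925; start (x,ẋ)=(0.294373, 0.349548) → end (x,ẋ)=(-0.468038, -3.472408)

1 0.3120 0.1785 0.5964
2 0.5720 0.2944 0.3495
3 1.2490 -0.4680 -3.4724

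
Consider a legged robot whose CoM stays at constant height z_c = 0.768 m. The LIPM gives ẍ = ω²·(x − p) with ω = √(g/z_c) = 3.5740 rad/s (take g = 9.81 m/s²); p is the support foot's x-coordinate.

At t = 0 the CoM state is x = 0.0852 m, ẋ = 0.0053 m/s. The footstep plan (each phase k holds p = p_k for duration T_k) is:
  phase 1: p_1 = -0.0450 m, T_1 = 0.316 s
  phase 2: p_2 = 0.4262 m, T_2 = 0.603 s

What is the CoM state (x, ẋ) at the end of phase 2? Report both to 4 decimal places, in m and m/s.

phase 1: p=-0.0450, T=0.316, ωT=1.129384, cosh=1.708491, sinh=1.385259; start (x,ẋ)=(0.085200, 0.005300) → end (x,ẋ)=(0.179500, 0.653664)
phase 2: p=0.4262, T=0.603, ωT=2.155122, cosh=4.372416, sinh=4.256527; start (x,ẋ)=(0.179500, 0.653664) → end (x,ẋ)=(0.126019, -0.894916)

x = 0.1260, ẋ = -0.8949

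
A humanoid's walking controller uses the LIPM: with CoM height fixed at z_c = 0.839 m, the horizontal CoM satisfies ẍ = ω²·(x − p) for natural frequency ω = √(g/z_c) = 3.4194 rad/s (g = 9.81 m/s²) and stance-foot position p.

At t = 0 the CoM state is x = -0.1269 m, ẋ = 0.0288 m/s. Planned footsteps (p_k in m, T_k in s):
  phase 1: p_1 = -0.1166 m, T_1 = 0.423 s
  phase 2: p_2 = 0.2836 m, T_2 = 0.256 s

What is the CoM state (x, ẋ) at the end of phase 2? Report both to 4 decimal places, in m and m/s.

x = -0.2905, ẋ = -1.3864

phase 1: p=-0.1166, T=0.423, ωT=1.446406, cosh=2.241618, sinh=2.006203; start (x,ẋ)=(-0.126900, 0.028800) → end (x,ẋ)=(-0.122791, -0.006100)
phase 2: p=0.2836, T=0.256, ωT=0.875366, cosh=1.408232, sinh=0.991523; start (x,ẋ)=(-0.122791, -0.006100) → end (x,ẋ)=(-0.290462, -1.386424)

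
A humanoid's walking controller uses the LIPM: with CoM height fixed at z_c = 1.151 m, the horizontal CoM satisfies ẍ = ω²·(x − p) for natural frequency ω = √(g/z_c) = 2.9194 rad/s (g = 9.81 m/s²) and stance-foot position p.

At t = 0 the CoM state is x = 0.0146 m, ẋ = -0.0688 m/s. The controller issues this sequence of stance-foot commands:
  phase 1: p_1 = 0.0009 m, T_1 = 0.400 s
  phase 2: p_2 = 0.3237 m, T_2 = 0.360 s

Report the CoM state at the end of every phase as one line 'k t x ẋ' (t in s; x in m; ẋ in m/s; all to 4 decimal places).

phase 1: p=0.0009, T=0.400, ωT=1.167760, cosh=1.762923, sinh=1.451860; start (x,ẋ)=(0.014600, -0.068800) → end (x,ẋ)=(-0.009163, -0.063221)
phase 2: p=0.3237, T=0.360, ωT=1.050984, cosh=1.605029, sinh=1.255435; start (x,ẋ)=(-0.009163, -0.063221) → end (x,ẋ)=(-0.237742, -1.321454)

1 0.4000 -0.0092 -0.0632
2 0.7600 -0.2377 -1.3215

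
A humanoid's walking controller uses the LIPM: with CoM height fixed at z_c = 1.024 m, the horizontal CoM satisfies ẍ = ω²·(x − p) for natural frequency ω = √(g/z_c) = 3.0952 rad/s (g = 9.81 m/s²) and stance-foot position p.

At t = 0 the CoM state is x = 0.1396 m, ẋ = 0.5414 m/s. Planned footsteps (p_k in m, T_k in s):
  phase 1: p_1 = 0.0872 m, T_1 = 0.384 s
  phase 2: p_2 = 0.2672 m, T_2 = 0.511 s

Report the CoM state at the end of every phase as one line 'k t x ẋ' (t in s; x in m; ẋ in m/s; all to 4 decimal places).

1 0.3840 0.4416 1.2125
2 0.8950 1.6214 4.3298

phase 1: p=0.0872, T=0.384, ωT=1.188557, cosh=1.793501, sinh=1.488840; start (x,ẋ)=(0.139600, 0.541400) → end (x,ẋ)=(0.441601, 1.212474)
phase 2: p=0.2672, T=0.511, ωT=1.581647, cosh=2.534298, sinh=2.328662; start (x,ẋ)=(0.441601, 1.212474) → end (x,ẋ)=(1.621385, 4.329798)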